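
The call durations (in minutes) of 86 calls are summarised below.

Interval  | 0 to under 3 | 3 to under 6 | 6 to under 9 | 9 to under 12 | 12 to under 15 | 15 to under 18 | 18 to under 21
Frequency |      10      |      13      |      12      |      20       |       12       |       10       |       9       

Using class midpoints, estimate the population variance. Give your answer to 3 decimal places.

Midpoints: 1.5, 4.5, 7.5, 10.5, 13.5, 16.5, 19.5
n = 86, Σfm = 876, mean = 10.1860
Σfm² = 11497.5
Σf(m − x̄)² = Σfm² − (Σfm)²/n = 11497.5 − 876²/86 = 2574.5233
Population variance = 2574.5233 / 86 = 29.9363

29.936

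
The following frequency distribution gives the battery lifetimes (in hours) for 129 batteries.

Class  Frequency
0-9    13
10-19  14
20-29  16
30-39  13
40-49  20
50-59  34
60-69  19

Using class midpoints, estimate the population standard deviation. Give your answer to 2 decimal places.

Midpoints: 4.5, 14.5, 24.5, 34.5, 44.5, 54.5, 64.5
n = 129, Σfm = 5070.5, mean = 39.3062
Σfm² = 247922.25
Σf(m − x̄)² = Σfm² − (Σfm)²/n = 247922.25 − 5070.5²/129 = 48620.1550
Population variance = 48620.1550 / 129 = 376.9004
Standard deviation = √376.9004 = 19.4139

19.41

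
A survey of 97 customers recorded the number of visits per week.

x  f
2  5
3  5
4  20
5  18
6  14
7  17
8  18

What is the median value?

6

Cumulative frequencies: 5, 10, 30, 48, 62, 79, 97
n = 97, so the median is the value in position (n+1)/2 = 49.
Position 49 falls at value 6.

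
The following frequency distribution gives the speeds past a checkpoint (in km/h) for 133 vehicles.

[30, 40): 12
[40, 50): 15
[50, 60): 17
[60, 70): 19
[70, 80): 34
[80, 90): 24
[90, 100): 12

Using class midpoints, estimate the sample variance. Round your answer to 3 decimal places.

Midpoints: 35, 45, 55, 65, 75, 85, 95
n = 133, Σfm = 8995, mean = 67.6316
Σfm² = 649725
Σf(m − x̄)² = Σfm² − (Σfm)²/n = 649725 − 8995²/133 = 41378.9474
Sample variance = 41378.9474 / 132 = 313.4769

313.477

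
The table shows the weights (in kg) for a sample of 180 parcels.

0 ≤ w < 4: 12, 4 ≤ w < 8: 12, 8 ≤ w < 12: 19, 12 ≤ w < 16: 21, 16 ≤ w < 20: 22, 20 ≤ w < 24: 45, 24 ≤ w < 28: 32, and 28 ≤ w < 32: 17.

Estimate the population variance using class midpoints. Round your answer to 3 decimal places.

64.124

Midpoints: 2, 6, 10, 14, 18, 22, 26, 30
n = 180, Σfm = 3308, mean = 18.3778
Σfm² = 72336
Σf(m − x̄)² = Σfm² − (Σfm)²/n = 72336 − 3308²/180 = 11542.3111
Population variance = 11542.3111 / 180 = 64.1240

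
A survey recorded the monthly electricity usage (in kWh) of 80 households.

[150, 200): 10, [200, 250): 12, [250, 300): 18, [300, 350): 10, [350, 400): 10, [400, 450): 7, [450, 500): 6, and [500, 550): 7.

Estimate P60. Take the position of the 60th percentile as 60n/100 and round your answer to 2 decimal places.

Cumulative frequencies: 10, 22, 40, 50, 60, 67, 73, 80
n = 80; position = 60n/100 = 48.
This falls in the class [300, 350): L = 300, F = 40, f = 10, h = 50.
60th percentile ≈ 300 + ((48 − 40) / 10) × 50 = 340.0000

340.00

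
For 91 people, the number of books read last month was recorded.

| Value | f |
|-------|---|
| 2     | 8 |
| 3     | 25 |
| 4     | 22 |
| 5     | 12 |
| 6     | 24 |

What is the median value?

4

Cumulative frequencies: 8, 33, 55, 67, 91
n = 91, so the median is the value in position (n+1)/2 = 46.
Position 46 falls at value 4.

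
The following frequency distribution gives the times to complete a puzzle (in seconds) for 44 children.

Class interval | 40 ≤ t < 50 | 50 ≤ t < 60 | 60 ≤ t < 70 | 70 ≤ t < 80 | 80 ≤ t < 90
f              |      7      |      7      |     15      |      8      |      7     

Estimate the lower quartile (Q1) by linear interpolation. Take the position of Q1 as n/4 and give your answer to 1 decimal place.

55.7

Cumulative frequencies: 7, 14, 29, 37, 44
n = 44; position = n/4 = 11.
This falls in the class 50 ≤ t < 60: L = 50, F = 7, f = 7, h = 10.
Lower quartile ≈ 50 + ((11 − 7) / 7) × 10 = 55.7143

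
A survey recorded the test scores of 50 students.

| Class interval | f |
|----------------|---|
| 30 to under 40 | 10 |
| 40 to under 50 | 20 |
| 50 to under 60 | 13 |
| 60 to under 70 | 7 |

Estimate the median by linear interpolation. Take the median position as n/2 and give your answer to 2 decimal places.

Cumulative frequencies: 10, 30, 43, 50
n = 50; position = n/2 = 25.
This falls in the class 40 to under 50: L = 40, F = 10, f = 20, h = 10.
Median ≈ 40 + ((25 − 10) / 20) × 10 = 47.5000

47.50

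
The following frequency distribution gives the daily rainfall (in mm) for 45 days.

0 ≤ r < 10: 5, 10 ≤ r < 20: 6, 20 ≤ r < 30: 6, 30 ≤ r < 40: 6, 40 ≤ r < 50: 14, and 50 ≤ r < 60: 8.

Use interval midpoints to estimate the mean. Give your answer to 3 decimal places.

34.333

Midpoints: 5, 15, 25, 35, 45, 55
Σfm = 5×5 + 6×15 + 6×25 + 6×35 + 14×45 + 8×55 = 1545
n = Σf = 45
Mean = 1545 / 45 = 34.3333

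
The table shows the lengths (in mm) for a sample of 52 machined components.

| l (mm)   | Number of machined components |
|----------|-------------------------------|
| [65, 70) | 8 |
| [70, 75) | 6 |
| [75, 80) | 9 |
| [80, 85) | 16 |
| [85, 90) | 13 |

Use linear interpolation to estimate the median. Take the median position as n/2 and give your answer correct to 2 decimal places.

80.94

Cumulative frequencies: 8, 14, 23, 39, 52
n = 52; position = n/2 = 26.
This falls in the class [80, 85): L = 80, F = 23, f = 16, h = 5.
Median ≈ 80 + ((26 − 23) / 16) × 5 = 80.9375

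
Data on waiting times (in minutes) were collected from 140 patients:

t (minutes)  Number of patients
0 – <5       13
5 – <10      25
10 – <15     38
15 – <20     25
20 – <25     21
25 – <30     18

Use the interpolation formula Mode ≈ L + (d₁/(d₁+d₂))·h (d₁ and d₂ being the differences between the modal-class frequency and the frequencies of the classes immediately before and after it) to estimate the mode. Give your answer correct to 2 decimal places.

12.50

Modal class: 10 – <15 (highest frequency 38).
d₁ = 38 − 25 = 13, d₂ = 38 − 25 = 13
Mode ≈ 10 + (13/(13+13)) × 5 = 10 + 2.5000 = 12.5000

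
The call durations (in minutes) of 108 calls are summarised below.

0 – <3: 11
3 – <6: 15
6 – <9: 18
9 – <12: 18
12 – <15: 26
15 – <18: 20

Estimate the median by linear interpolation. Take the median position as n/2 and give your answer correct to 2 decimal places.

10.67

Cumulative frequencies: 11, 26, 44, 62, 88, 108
n = 108; position = n/2 = 54.
This falls in the class 9 – <12: L = 9, F = 44, f = 18, h = 3.
Median ≈ 9 + ((54 − 44) / 18) × 3 = 10.6667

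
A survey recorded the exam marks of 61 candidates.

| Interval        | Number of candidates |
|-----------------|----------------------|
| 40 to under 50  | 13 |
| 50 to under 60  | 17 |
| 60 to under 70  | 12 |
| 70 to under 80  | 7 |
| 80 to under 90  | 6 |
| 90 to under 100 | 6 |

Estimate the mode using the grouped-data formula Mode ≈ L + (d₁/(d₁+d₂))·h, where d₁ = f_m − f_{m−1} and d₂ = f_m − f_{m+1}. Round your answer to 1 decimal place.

54.4

Modal class: 50 to under 60 (highest frequency 17).
d₁ = 17 − 13 = 4, d₂ = 17 − 12 = 5
Mode ≈ 50 + (4/(4+5)) × 10 = 50 + 4.4444 = 54.4444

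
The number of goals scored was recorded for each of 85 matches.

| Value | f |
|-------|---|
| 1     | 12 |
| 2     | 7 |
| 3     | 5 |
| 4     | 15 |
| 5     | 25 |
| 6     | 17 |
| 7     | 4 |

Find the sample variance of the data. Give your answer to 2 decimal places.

Values: 1, 2, 3, 4, 5, 6, 7
n = 85, Σfx = 356, mean = 4.1882
Σfx² = 1758
Σf(x − x̄)² = Σfx² − (Σfx)²/n = 1758 − 356²/85 = 266.9882
Sample variance = 266.9882 / 84 = 3.1784

3.18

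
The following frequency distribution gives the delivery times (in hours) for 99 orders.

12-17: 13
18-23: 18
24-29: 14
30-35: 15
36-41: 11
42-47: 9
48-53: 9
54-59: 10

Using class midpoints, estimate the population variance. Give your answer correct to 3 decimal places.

178.365

Midpoints: 14.5, 20.5, 26.5, 32.5, 38.5, 44.5, 50.5, 56.5
n = 99, Σfm = 3259.5, mean = 32.9242
Σfm² = 124974.75
Σf(m − x̄)² = Σfm² − (Σfm)²/n = 124974.75 − 3259.5²/99 = 17658.1818
Population variance = 17658.1818 / 99 = 178.3655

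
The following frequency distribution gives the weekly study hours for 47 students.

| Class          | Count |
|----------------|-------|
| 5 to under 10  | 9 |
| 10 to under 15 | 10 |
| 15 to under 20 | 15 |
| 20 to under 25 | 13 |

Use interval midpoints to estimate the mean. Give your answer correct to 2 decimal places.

15.90

Midpoints: 7.5, 12.5, 17.5, 22.5
Σfm = 9×7.5 + 10×12.5 + 15×17.5 + 13×22.5 = 747.5
n = Σf = 47
Mean = 747.5 / 47 = 15.9043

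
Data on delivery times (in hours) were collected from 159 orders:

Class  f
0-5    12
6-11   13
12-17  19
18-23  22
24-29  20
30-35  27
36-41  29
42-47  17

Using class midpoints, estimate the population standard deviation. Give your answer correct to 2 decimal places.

12.61

Midpoints: 2.5, 8.5, 14.5, 20.5, 26.5, 32.5, 38.5, 44.5
n = 159, Σfm = 4147.5, mean = 26.0849
Σfm² = 133467.75
Σf(m − x̄)² = Σfm² − (Σfm)²/n = 133467.75 − 4147.5²/159 = 25280.6038
Population variance = 25280.6038 / 159 = 158.9975
Standard deviation = √158.9975 = 12.6094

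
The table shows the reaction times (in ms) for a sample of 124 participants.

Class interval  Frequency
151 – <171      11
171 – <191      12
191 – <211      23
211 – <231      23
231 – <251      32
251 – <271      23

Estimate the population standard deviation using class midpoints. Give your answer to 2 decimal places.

Midpoints: 161, 181, 201, 221, 241, 261
n = 124, Σfm = 27364, mean = 220.6774
Σfm² = 6156204
Σf(m − x̄)² = Σfm² − (Σfm)²/n = 6156204 − 27364²/124 = 117587.0968
Population variance = 117587.0968 / 124 = 948.2830
Standard deviation = √948.2830 = 30.7942

30.79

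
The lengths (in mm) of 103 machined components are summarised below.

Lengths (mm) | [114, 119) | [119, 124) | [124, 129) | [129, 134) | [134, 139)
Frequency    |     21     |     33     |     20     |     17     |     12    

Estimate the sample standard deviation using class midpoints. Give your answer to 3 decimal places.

Midpoints: 116.5, 121.5, 126.5, 131.5, 136.5
n = 103, Σfm = 12859.5, mean = 124.8495
Σfm² = 1609771.75
Σf(m − x̄)² = Σfm² − (Σfm)²/n = 1609771.75 − 12859.5²/103 = 4269.4175
Sample variance = 4269.4175 / 102 = 41.8570
Standard deviation = √41.8570 = 6.4697

6.470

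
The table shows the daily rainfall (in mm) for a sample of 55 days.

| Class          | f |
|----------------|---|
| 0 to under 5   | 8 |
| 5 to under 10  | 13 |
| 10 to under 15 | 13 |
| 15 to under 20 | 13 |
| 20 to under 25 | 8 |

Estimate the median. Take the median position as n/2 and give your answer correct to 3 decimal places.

Cumulative frequencies: 8, 21, 34, 47, 55
n = 55; position = n/2 = 27.5.
This falls in the class 10 to under 15: L = 10, F = 21, f = 13, h = 5.
Median ≈ 10 + ((27.5 − 21) / 13) × 5 = 12.5000

12.500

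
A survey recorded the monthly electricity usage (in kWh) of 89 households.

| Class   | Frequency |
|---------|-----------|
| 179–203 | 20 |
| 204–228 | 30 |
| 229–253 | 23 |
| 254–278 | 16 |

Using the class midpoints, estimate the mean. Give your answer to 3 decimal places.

225.831

Midpoints: 191, 216, 241, 266
Σfm = 20×191 + 30×216 + 23×241 + 16×266 = 20099
n = Σf = 89
Mean = 20099 / 89 = 225.8315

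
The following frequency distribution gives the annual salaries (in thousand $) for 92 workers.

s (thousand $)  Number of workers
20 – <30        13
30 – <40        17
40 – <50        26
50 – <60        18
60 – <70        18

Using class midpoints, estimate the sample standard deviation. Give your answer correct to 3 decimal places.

13.164

Midpoints: 25, 35, 45, 55, 65
n = 92, Σfm = 4250, mean = 46.1957
Σfm² = 212100
Σf(m − x̄)² = Σfm² − (Σfm)²/n = 212100 − 4250²/92 = 15768.4783
Sample variance = 15768.4783 / 91 = 173.2800
Standard deviation = √173.2800 = 13.1636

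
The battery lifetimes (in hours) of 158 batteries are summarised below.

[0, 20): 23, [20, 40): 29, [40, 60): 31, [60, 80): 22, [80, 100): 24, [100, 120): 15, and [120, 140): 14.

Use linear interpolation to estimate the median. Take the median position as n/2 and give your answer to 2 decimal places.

Cumulative frequencies: 23, 52, 83, 105, 129, 144, 158
n = 158; position = n/2 = 79.
This falls in the class [40, 60): L = 40, F = 52, f = 31, h = 20.
Median ≈ 40 + ((79 − 52) / 31) × 20 = 57.4194

57.42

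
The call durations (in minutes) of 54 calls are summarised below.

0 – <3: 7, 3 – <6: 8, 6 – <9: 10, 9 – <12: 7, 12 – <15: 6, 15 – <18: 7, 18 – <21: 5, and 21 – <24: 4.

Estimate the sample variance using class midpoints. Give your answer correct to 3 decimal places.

42.063

Midpoints: 1.5, 4.5, 7.5, 10.5, 13.5, 16.5, 19.5, 22.5
n = 54, Σfm = 579, mean = 10.7222
Σfm² = 8437.5
Σf(m − x̄)² = Σfm² − (Σfm)²/n = 8437.5 − 579²/54 = 2229.3333
Sample variance = 2229.3333 / 53 = 42.0629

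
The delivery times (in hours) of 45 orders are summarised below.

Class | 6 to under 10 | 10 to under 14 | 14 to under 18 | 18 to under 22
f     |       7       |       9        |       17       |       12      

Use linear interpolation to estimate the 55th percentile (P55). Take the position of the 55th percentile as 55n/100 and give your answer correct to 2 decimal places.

Cumulative frequencies: 7, 16, 33, 45
n = 45; position = 55n/100 = 24.75.
This falls in the class 14 to under 18: L = 14, F = 16, f = 17, h = 4.
55th percentile ≈ 14 + ((24.75 − 16) / 17) × 4 = 16.0588

16.06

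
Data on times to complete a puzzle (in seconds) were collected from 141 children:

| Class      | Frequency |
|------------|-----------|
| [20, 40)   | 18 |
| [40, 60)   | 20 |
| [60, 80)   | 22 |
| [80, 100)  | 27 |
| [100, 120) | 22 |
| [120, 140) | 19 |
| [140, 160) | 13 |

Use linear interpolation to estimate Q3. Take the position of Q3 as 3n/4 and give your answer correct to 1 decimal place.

117.0

Cumulative frequencies: 18, 38, 60, 87, 109, 128, 141
n = 141; position = 3n/4 = 105.75.
This falls in the class [100, 120): L = 100, F = 87, f = 22, h = 20.
Upper quartile ≈ 100 + ((105.75 − 87) / 22) × 20 = 117.0455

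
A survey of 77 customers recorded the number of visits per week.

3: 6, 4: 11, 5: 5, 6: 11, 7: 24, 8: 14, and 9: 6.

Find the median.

7

Cumulative frequencies: 6, 17, 22, 33, 57, 71, 77
n = 77, so the median is the value in position (n+1)/2 = 39.
Position 39 falls at value 7.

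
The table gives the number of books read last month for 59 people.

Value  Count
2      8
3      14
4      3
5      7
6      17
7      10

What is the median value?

5

Cumulative frequencies: 8, 22, 25, 32, 49, 59
n = 59, so the median is the value in position (n+1)/2 = 30.
Position 30 falls at value 5.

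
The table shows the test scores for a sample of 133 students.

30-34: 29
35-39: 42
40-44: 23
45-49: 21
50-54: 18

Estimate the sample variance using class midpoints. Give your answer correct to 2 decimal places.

44.90

Midpoints: 32, 37, 42, 47, 52
n = 133, Σfm = 5371, mean = 40.3835
Σfm² = 222827
Σf(m − x̄)² = Σfm² − (Σfm)²/n = 222827 − 5371²/133 = 5927.4436
Sample variance = 5927.4436 / 132 = 44.9049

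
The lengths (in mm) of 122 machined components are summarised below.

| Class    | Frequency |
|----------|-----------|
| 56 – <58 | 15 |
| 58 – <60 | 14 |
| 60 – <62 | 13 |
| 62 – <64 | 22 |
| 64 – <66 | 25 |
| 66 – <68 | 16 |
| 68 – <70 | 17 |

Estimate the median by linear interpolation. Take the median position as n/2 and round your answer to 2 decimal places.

Cumulative frequencies: 15, 29, 42, 64, 89, 105, 122
n = 122; position = n/2 = 61.
This falls in the class 62 – <64: L = 62, F = 42, f = 22, h = 2.
Median ≈ 62 + ((61 − 42) / 22) × 2 = 63.7273

63.73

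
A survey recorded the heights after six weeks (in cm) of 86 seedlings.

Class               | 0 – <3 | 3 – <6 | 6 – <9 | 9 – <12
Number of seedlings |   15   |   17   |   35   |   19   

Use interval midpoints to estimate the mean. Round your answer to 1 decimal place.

Midpoints: 1.5, 4.5, 7.5, 10.5
Σfm = 15×1.5 + 17×4.5 + 35×7.5 + 19×10.5 = 561
n = Σf = 86
Mean = 561 / 86 = 6.5233

6.5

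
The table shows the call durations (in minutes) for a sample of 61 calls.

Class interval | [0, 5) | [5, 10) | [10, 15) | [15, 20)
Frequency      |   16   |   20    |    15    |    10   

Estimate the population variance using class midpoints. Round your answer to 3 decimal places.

Midpoints: 2.5, 7.5, 12.5, 17.5
n = 61, Σfm = 552.5, mean = 9.0574
Σfm² = 6631.25
Σf(m − x̄)² = Σfm² − (Σfm)²/n = 6631.25 − 552.5²/61 = 1627.0492
Population variance = 1627.0492 / 61 = 26.6729

26.673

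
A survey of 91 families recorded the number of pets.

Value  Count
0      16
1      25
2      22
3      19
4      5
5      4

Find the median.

2

Cumulative frequencies: 16, 41, 63, 82, 87, 91
n = 91, so the median is the value in position (n+1)/2 = 46.
Position 46 falls at value 2.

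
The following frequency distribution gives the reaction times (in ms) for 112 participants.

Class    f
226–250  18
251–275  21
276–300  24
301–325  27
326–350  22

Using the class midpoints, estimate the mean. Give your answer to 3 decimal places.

291.125

Midpoints: 238, 263, 288, 313, 338
Σfm = 18×238 + 21×263 + 24×288 + 27×313 + 22×338 = 32606
n = Σf = 112
Mean = 32606 / 112 = 291.1250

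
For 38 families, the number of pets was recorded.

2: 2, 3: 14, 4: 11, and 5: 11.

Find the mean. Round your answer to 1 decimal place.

Values: 2, 3, 4, 5
Σfx = 2×2 + 14×3 + 11×4 + 11×5 = 145
n = Σf = 38
Mean = 145 / 38 = 3.8158

3.8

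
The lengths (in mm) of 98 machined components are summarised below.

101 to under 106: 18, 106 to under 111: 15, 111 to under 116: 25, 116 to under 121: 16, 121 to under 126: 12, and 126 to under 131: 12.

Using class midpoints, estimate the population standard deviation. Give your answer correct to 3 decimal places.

Midpoints: 103.5, 108.5, 113.5, 118.5, 123.5, 128.5
n = 98, Σfm = 11248, mean = 114.7755
Σfm² = 1297310.5
Σf(m − x̄)² = Σfm² − (Σfm)²/n = 1297310.5 − 11248²/98 = 6315.5612
Population variance = 6315.5612 / 98 = 64.4445
Standard deviation = √64.4445 = 8.0277

8.028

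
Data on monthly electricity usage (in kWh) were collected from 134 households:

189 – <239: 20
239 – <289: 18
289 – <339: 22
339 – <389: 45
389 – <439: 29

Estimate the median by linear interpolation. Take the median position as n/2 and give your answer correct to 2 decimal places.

346.78

Cumulative frequencies: 20, 38, 60, 105, 134
n = 134; position = n/2 = 67.
This falls in the class 339 – <389: L = 339, F = 60, f = 45, h = 50.
Median ≈ 339 + ((67 − 60) / 45) × 50 = 346.7778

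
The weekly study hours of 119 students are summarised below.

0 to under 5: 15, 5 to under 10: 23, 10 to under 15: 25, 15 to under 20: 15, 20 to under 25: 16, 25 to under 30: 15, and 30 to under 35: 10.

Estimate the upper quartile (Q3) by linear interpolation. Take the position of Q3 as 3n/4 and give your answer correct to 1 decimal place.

23.5

Cumulative frequencies: 15, 38, 63, 78, 94, 109, 119
n = 119; position = 3n/4 = 89.25.
This falls in the class 20 to under 25: L = 20, F = 78, f = 16, h = 5.
Upper quartile ≈ 20 + ((89.25 − 78) / 16) × 5 = 23.5156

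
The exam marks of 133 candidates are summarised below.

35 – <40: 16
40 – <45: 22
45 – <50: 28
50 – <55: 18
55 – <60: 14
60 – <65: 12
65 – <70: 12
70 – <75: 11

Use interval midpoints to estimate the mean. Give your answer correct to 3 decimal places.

52.425

Midpoints: 37.5, 42.5, 47.5, 52.5, 57.5, 62.5, 67.5, 72.5
Σfm = 16×37.5 + 22×42.5 + 28×47.5 + 18×52.5 + 14×57.5 + 12×62.5 + 12×67.5 + 11×72.5 = 6972.5
n = Σf = 133
Mean = 6972.5 / 133 = 52.4248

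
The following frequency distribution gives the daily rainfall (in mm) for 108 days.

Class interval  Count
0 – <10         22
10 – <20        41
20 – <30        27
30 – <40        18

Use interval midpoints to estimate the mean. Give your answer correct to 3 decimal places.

Midpoints: 5, 15, 25, 35
Σfm = 22×5 + 41×15 + 27×25 + 18×35 = 2030
n = Σf = 108
Mean = 2030 / 108 = 18.7963

18.796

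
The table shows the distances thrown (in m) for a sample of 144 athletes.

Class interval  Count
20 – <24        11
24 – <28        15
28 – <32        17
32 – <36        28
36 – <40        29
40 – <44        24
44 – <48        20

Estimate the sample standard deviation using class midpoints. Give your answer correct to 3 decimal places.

7.162

Midpoints: 22, 26, 30, 34, 38, 42, 46
n = 144, Σfm = 5124, mean = 35.5833
Σfm² = 189664
Σf(m − x̄)² = Σfm² − (Σfm)²/n = 189664 − 5124²/144 = 7335.0000
Sample variance = 7335.0000 / 143 = 51.2937
Standard deviation = √51.2937 = 7.1620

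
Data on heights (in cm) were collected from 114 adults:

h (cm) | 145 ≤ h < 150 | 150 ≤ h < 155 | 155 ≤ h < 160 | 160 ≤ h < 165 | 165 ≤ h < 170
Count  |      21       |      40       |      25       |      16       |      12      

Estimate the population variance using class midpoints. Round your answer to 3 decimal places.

37.835

Midpoints: 147.5, 152.5, 157.5, 162.5, 167.5
n = 114, Σfm = 17745, mean = 155.6579
Σfm² = 2766462.5
Σf(m − x̄)² = Σfm² − (Σfm)²/n = 2766462.5 − 17745²/114 = 4313.1579
Population variance = 4313.1579 / 114 = 37.8347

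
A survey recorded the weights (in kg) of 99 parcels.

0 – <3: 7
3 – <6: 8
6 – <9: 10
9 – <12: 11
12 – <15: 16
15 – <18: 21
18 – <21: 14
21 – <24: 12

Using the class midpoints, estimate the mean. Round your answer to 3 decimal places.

13.561

Midpoints: 1.5, 4.5, 7.5, 10.5, 13.5, 16.5, 19.5, 22.5
Σfm = 7×1.5 + 8×4.5 + 10×7.5 + 11×10.5 + 16×13.5 + 21×16.5 + 14×19.5 + 12×22.5 = 1342.5
n = Σf = 99
Mean = 1342.5 / 99 = 13.5606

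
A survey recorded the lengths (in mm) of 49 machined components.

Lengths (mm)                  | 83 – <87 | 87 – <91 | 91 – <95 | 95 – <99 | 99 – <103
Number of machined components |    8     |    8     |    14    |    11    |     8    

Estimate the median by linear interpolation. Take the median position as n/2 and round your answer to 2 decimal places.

93.43

Cumulative frequencies: 8, 16, 30, 41, 49
n = 49; position = n/2 = 24.5.
This falls in the class 91 – <95: L = 91, F = 16, f = 14, h = 4.
Median ≈ 91 + ((24.5 − 16) / 14) × 4 = 93.4286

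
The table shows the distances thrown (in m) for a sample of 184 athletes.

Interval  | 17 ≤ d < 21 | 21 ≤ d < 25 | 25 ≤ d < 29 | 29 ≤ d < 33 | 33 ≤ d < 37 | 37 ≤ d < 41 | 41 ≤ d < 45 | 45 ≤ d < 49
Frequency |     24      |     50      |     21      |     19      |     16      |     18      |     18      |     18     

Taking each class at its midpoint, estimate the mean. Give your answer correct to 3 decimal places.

30.674

Midpoints: 19, 23, 27, 31, 35, 39, 43, 47
Σfm = 24×19 + 50×23 + 21×27 + 19×31 + 16×35 + 18×39 + 18×43 + 18×47 = 5644
n = Σf = 184
Mean = 5644 / 184 = 30.6739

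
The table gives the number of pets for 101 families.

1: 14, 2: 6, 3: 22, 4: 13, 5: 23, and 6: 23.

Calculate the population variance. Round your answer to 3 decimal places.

2.837

Values: 1, 2, 3, 4, 5, 6
n = 101, Σfx = 397, mean = 3.9307
Σfx² = 1847
Σf(x − x̄)² = Σfx² − (Σfx)²/n = 1847 − 397²/101 = 286.5149
Population variance = 286.5149 / 101 = 2.8368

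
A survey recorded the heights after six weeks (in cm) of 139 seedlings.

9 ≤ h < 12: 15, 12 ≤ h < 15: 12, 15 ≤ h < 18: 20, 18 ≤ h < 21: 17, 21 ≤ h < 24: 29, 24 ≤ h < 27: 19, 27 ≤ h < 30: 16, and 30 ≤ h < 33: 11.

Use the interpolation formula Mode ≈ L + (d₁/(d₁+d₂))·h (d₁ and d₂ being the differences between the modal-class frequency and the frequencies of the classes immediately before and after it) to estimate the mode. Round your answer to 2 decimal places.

Modal class: 21 ≤ h < 24 (highest frequency 29).
d₁ = 29 − 17 = 12, d₂ = 29 − 19 = 10
Mode ≈ 21 + (12/(12+10)) × 3 = 21 + 1.6364 = 22.6364

22.64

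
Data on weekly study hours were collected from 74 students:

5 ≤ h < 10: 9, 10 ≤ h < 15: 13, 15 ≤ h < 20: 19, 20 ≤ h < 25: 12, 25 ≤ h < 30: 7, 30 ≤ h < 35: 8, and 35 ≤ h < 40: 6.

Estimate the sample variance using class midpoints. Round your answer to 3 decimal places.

79.457

Midpoints: 7.5, 12.5, 17.5, 22.5, 27.5, 32.5, 37.5
n = 74, Σfm = 1510, mean = 20.4054
Σfm² = 36612.5
Σf(m − x̄)² = Σfm² − (Σfm)²/n = 36612.5 − 1510²/74 = 5800.3378
Sample variance = 5800.3378 / 73 = 79.4567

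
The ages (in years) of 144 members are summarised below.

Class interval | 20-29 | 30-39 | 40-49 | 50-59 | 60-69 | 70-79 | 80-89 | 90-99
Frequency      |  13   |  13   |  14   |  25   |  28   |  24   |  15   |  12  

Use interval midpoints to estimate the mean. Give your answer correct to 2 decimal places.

Midpoints: 24.5, 34.5, 44.5, 54.5, 64.5, 74.5, 84.5, 94.5
Σfm = 13×24.5 + 13×34.5 + 14×44.5 + 25×54.5 + 28×64.5 + 24×74.5 + 15×84.5 + 12×94.5 = 8748
n = Σf = 144
Mean = 8748 / 144 = 60.7500

60.75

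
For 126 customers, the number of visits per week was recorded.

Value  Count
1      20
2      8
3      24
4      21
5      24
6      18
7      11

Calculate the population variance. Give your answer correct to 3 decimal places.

3.418

Values: 1, 2, 3, 4, 5, 6, 7
n = 126, Σfx = 497, mean = 3.9444
Σfx² = 2391
Σf(x − x̄)² = Σfx² − (Σfx)²/n = 2391 − 497²/126 = 430.6111
Population variance = 430.6111 / 126 = 3.4175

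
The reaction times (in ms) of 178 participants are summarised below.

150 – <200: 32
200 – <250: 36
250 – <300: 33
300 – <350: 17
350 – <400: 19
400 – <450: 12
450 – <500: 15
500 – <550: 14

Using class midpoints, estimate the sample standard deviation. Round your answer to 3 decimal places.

111.027

Midpoints: 175, 225, 275, 325, 375, 425, 475, 525
n = 178, Σfm = 55000, mean = 308.9888
Σfm² = 19176250
Σf(m − x̄)² = Σfm² − (Σfm)²/n = 19176250 − 55000²/178 = 2181867.9775
Sample variance = 2181867.9775 / 177 = 12326.9377
Standard deviation = √12326.9377 = 111.0267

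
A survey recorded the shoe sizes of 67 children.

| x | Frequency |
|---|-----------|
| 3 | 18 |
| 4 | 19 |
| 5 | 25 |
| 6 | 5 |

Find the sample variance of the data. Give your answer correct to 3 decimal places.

0.889

Values: 3, 4, 5, 6
n = 67, Σfx = 285, mean = 4.2537
Σfx² = 1271
Σf(x − x̄)² = Σfx² − (Σfx)²/n = 1271 − 285²/67 = 58.6866
Sample variance = 58.6866 / 66 = 0.8892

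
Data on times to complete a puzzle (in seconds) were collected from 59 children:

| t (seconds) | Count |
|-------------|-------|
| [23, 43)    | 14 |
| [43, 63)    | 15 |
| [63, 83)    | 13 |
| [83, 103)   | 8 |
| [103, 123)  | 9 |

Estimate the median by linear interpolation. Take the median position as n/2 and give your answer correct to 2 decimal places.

63.77

Cumulative frequencies: 14, 29, 42, 50, 59
n = 59; position = n/2 = 29.5.
This falls in the class [63, 83): L = 63, F = 29, f = 13, h = 20.
Median ≈ 63 + ((29.5 − 29) / 13) × 20 = 63.7692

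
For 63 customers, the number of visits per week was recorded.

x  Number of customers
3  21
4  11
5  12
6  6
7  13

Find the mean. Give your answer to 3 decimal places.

4.667

Values: 3, 4, 5, 6, 7
Σfx = 21×3 + 11×4 + 12×5 + 6×6 + 13×7 = 294
n = Σf = 63
Mean = 294 / 63 = 4.6667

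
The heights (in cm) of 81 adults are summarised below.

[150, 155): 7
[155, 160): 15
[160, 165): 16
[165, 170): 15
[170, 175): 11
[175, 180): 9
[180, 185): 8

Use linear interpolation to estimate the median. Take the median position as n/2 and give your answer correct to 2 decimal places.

Cumulative frequencies: 7, 22, 38, 53, 64, 73, 81
n = 81; position = n/2 = 40.5.
This falls in the class [165, 170): L = 165, F = 38, f = 15, h = 5.
Median ≈ 165 + ((40.5 − 38) / 15) × 5 = 165.8333

165.83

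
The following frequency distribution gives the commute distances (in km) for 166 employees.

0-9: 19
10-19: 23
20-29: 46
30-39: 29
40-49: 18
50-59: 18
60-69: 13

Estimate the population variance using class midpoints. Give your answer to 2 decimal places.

Midpoints: 4.5, 14.5, 24.5, 34.5, 44.5, 54.5, 64.5
n = 166, Σfm = 5167, mean = 31.1265
Σfm² = 210541.5
Σf(m − x̄)² = Σfm² − (Σfm)²/n = 210541.5 − 5167²/166 = 49710.8434
Population variance = 49710.8434 / 166 = 299.4629

299.46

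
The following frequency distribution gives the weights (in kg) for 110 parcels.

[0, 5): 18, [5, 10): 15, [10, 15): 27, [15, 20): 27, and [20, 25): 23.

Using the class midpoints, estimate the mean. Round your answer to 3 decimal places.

Midpoints: 2.5, 7.5, 12.5, 17.5, 22.5
Σfm = 18×2.5 + 15×7.5 + 27×12.5 + 27×17.5 + 23×22.5 = 1485
n = Σf = 110
Mean = 1485 / 110 = 13.5000

13.500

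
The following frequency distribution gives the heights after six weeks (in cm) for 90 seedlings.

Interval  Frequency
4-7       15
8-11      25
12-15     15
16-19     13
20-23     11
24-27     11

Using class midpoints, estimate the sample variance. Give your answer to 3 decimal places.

42.988

Midpoints: 5.5, 9.5, 13.5, 17.5, 21.5, 25.5
n = 90, Σfm = 1267, mean = 14.0778
Σfm² = 21662.5
Σf(m − x̄)² = Σfm² − (Σfm)²/n = 21662.5 − 1267²/90 = 3825.9556
Sample variance = 3825.9556 / 89 = 42.9883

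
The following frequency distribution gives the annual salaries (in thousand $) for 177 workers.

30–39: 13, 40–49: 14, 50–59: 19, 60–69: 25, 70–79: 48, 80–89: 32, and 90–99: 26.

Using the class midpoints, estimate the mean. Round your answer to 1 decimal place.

Midpoints: 34.5, 44.5, 54.5, 64.5, 74.5, 84.5, 94.5
Σfm = 13×34.5 + 14×44.5 + 19×54.5 + 25×64.5 + 48×74.5 + 32×84.5 + 26×94.5 = 12456.5
n = Σf = 177
Mean = 12456.5 / 177 = 70.3757

70.4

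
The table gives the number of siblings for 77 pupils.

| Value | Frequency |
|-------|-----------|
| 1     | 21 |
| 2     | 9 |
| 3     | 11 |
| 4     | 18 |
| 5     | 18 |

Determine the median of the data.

Cumulative frequencies: 21, 30, 41, 59, 77
n = 77, so the median is the value in position (n+1)/2 = 39.
Position 39 falls at value 3.

3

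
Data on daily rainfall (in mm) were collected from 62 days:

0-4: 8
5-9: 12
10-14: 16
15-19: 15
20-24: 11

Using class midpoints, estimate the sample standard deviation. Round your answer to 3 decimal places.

6.456

Midpoints: 2, 7, 12, 17, 22
n = 62, Σfm = 789, mean = 12.7258
Σfm² = 12583
Σf(m − x̄)² = Σfm² − (Σfm)²/n = 12583 − 789²/62 = 2542.3387
Sample variance = 2542.3387 / 61 = 41.6777
Standard deviation = √41.6777 = 6.4558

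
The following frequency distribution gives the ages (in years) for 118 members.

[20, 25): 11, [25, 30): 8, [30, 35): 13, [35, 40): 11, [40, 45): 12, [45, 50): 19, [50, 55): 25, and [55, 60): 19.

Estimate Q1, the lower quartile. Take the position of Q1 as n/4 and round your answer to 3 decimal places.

34.038

Cumulative frequencies: 11, 19, 32, 43, 55, 74, 99, 118
n = 118; position = n/4 = 29.5.
This falls in the class [30, 35): L = 30, F = 19, f = 13, h = 5.
Lower quartile ≈ 30 + ((29.5 − 19) / 13) × 5 = 34.0385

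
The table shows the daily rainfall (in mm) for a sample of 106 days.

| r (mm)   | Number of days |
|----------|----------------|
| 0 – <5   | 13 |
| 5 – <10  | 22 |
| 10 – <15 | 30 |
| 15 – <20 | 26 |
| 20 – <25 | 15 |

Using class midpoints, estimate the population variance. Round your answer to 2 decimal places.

37.59

Midpoints: 2.5, 7.5, 12.5, 17.5, 22.5
n = 106, Σfm = 1365, mean = 12.8774
Σfm² = 21562.5
Σf(m − x̄)² = Σfm² − (Σfm)²/n = 21562.5 − 1365²/106 = 3984.9057
Population variance = 3984.9057 / 106 = 37.5934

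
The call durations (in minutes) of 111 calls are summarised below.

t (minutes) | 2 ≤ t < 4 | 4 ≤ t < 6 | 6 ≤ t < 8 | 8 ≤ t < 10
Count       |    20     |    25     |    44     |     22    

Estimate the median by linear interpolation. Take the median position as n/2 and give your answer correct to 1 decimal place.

6.5

Cumulative frequencies: 20, 45, 89, 111
n = 111; position = n/2 = 55.5.
This falls in the class 6 ≤ t < 8: L = 6, F = 45, f = 44, h = 2.
Median ≈ 6 + ((55.5 − 45) / 44) × 2 = 6.4773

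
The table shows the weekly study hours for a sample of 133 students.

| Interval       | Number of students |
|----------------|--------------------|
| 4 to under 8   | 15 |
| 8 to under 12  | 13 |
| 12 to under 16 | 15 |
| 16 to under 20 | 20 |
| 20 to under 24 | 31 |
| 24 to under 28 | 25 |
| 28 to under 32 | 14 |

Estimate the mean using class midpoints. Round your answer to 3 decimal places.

19.113

Midpoints: 6, 10, 14, 18, 22, 26, 30
Σfm = 15×6 + 13×10 + 15×14 + 20×18 + 31×22 + 25×26 + 14×30 = 2542
n = Σf = 133
Mean = 2542 / 133 = 19.1128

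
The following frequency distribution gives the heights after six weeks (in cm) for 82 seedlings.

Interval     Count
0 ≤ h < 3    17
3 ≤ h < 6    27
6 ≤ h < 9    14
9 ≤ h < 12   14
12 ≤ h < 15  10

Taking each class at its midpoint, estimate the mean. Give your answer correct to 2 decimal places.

6.51

Midpoints: 1.5, 4.5, 7.5, 10.5, 13.5
Σfm = 17×1.5 + 27×4.5 + 14×7.5 + 14×10.5 + 10×13.5 = 534
n = Σf = 82
Mean = 534 / 82 = 6.5122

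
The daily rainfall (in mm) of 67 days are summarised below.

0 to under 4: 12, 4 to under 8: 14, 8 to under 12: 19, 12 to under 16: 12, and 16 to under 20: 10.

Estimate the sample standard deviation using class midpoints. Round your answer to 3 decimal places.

5.245

Midpoints: 2, 6, 10, 14, 18
n = 67, Σfm = 646, mean = 9.6418
Σfm² = 8044
Σf(m − x̄)² = Σfm² − (Σfm)²/n = 8044 − 646²/67 = 1815.4030
Sample variance = 1815.4030 / 66 = 27.5061
Standard deviation = √27.5061 = 5.2446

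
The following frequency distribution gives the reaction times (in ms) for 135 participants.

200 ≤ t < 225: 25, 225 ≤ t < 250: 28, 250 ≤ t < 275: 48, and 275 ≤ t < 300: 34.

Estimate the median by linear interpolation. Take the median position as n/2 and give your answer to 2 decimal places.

257.55

Cumulative frequencies: 25, 53, 101, 135
n = 135; position = n/2 = 67.5.
This falls in the class 250 ≤ t < 275: L = 250, F = 53, f = 48, h = 25.
Median ≈ 250 + ((67.5 − 53) / 48) × 25 = 257.5521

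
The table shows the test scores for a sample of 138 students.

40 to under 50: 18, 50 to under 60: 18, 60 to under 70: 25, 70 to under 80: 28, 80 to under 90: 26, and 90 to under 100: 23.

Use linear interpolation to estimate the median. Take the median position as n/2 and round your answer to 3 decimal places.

Cumulative frequencies: 18, 36, 61, 89, 115, 138
n = 138; position = n/2 = 69.
This falls in the class 70 to under 80: L = 70, F = 61, f = 28, h = 10.
Median ≈ 70 + ((69 − 61) / 28) × 10 = 72.8571

72.857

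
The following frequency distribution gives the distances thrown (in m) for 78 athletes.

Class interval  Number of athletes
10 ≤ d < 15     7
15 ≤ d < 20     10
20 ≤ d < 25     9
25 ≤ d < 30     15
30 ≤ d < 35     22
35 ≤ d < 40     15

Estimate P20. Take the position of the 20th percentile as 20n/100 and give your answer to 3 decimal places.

Cumulative frequencies: 7, 17, 26, 41, 63, 78
n = 78; position = 20n/100 = 15.6.
This falls in the class 15 ≤ d < 20: L = 15, F = 7, f = 10, h = 5.
20th percentile ≈ 15 + ((15.6 − 7) / 10) × 5 = 19.3000

19.300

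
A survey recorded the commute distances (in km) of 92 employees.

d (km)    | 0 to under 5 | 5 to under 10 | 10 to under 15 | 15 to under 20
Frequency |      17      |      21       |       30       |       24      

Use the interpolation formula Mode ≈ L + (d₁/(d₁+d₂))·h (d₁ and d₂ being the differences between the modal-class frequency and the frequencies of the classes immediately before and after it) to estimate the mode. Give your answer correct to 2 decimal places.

13.00

Modal class: 10 to under 15 (highest frequency 30).
d₁ = 30 − 21 = 9, d₂ = 30 − 24 = 6
Mode ≈ 10 + (9/(9+6)) × 5 = 10 + 3.0000 = 13.0000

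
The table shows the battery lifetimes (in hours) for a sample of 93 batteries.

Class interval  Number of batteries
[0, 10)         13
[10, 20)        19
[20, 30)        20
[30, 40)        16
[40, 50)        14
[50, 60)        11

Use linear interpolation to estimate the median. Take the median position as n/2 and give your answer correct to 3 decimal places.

Cumulative frequencies: 13, 32, 52, 68, 82, 93
n = 93; position = n/2 = 46.5.
This falls in the class [20, 30): L = 20, F = 32, f = 20, h = 10.
Median ≈ 20 + ((46.5 − 32) / 20) × 10 = 27.2500

27.250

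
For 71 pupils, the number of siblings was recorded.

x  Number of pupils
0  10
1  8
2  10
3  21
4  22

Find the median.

Cumulative frequencies: 10, 18, 28, 49, 71
n = 71, so the median is the value in position (n+1)/2 = 36.
Position 36 falls at value 3.

3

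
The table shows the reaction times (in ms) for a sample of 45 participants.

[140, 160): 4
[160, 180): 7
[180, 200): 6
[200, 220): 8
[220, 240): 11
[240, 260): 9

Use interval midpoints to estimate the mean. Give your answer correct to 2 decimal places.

Midpoints: 150, 170, 190, 210, 230, 250
Σfm = 4×150 + 7×170 + 6×190 + 8×210 + 11×230 + 9×250 = 9390
n = Σf = 45
Mean = 9390 / 45 = 208.6667

208.67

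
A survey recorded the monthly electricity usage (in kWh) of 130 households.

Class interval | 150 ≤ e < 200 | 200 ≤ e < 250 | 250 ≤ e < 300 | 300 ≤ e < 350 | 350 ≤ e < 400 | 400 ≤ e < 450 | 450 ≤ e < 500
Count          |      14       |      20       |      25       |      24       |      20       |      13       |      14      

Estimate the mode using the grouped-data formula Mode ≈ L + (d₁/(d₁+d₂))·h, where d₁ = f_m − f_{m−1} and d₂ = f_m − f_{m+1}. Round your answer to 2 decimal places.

Modal class: 250 ≤ e < 300 (highest frequency 25).
d₁ = 25 − 20 = 5, d₂ = 25 − 24 = 1
Mode ≈ 250 + (5/(5+1)) × 50 = 250 + 41.6667 = 291.6667

291.67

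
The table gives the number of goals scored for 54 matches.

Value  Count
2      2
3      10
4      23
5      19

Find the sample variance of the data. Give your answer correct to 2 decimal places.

0.69

Values: 2, 3, 4, 5
n = 54, Σfx = 221, mean = 4.0926
Σfx² = 941
Σf(x − x̄)² = Σfx² − (Σfx)²/n = 941 − 221²/54 = 36.5370
Sample variance = 36.5370 / 53 = 0.6894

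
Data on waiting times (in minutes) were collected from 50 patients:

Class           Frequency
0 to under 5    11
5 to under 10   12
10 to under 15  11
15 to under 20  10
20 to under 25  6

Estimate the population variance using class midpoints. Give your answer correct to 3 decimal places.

43.560

Midpoints: 2.5, 7.5, 12.5, 17.5, 22.5
n = 50, Σfm = 565, mean = 11.3000
Σfm² = 8562.5
Σf(m − x̄)² = Σfm² − (Σfm)²/n = 8562.5 − 565²/50 = 2178.0000
Population variance = 2178.0000 / 50 = 43.5600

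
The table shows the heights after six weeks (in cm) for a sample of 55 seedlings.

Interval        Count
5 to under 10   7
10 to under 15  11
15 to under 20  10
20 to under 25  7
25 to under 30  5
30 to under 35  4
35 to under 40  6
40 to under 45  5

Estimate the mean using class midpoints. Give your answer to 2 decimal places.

22.32

Midpoints: 7.5, 12.5, 17.5, 22.5, 27.5, 32.5, 37.5, 42.5
Σfm = 7×7.5 + 11×12.5 + 10×17.5 + 7×22.5 + 5×27.5 + 4×32.5 + 6×37.5 + 5×42.5 = 1227.5
n = Σf = 55
Mean = 1227.5 / 55 = 22.3182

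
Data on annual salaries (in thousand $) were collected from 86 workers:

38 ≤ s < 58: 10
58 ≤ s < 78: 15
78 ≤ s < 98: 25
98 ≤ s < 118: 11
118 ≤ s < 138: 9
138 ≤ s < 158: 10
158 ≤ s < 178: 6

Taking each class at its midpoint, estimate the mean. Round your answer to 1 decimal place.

Midpoints: 48, 68, 88, 108, 128, 148, 168
Σfm = 10×48 + 15×68 + 25×88 + 11×108 + 9×128 + 10×148 + 6×168 = 8528
n = Σf = 86
Mean = 8528 / 86 = 99.1628

99.2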